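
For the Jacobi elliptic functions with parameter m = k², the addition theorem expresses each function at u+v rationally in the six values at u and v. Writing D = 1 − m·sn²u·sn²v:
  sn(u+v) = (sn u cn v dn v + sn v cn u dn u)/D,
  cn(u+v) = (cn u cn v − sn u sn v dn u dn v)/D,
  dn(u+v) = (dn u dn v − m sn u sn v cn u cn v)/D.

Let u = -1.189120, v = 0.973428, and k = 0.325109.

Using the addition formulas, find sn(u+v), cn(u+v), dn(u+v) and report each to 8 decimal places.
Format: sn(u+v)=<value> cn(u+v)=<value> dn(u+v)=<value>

sn u = -0.9195113568088531, cn u = 0.3930634359738159, dn u = 0.9542714649317845
sn v = 0.8192000982704519, cn v = 0.5735078020338363, dn v = 0.9638820938159139
m = k² = 0.105695861881
D = 1 − m·sn²u·sn²v = 0.9400274975252547
sn(u+v) = (sn u·cn v·dn v + sn v·cn u·dn u)/D = -0.2010271433978119/0.9400274975252547 = -0.2138524074317423
cn(u+v) = (cn u·cn v − sn u·sn v·dn u·dn v)/D = 0.918280884980684/0.9400274975252547 = 0.9768659825358073
dn(u+v) = (dn u·dn v − m·sn u·sn v·cn u·cn v)/D = 0.9377528054844973/0.9400274975252547 = 0.9975801856363289

sn(u+v)=-0.21385241 cn(u+v)=0.97686598 dn(u+v)=0.99758019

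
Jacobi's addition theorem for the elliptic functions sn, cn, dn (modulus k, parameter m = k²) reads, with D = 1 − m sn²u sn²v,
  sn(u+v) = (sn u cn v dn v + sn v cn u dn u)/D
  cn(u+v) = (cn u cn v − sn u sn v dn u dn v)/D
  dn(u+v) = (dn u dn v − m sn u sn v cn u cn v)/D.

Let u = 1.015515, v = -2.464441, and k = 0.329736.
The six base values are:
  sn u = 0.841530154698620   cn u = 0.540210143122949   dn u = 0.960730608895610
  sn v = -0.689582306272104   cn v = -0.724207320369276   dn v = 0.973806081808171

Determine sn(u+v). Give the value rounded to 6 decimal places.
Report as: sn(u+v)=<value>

m = k² = 0.108725829696
D = 1 − m·sn²u·sn²v = 0.9633862412941292
sn(u+v) = (sn u·cn v·dn v + sn v·cn u·dn u)/D = -0.9513693647059628/0.9633862412941292 = -0.9875264187165222

sn(u+v)=-0.987526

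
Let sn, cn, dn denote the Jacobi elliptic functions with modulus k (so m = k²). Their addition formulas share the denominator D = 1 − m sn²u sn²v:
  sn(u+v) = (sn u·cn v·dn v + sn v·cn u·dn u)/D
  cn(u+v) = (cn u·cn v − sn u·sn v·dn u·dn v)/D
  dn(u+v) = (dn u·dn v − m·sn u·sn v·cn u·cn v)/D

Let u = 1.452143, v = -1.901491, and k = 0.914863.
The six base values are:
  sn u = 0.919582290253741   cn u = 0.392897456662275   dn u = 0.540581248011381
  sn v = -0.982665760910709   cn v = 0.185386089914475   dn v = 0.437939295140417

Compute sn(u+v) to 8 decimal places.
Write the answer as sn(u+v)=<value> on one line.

sn(u+v)=-0.42347570

m = k² = 0.836974308769
D = 1 − m·sn²u·sn²v = 0.3165527925039338
sn(u+v) = (sn u·cn v·dn v + sn v·cn u·dn u)/D = -0.1340524141594746/0.3165527925039338 = -0.4234756961046511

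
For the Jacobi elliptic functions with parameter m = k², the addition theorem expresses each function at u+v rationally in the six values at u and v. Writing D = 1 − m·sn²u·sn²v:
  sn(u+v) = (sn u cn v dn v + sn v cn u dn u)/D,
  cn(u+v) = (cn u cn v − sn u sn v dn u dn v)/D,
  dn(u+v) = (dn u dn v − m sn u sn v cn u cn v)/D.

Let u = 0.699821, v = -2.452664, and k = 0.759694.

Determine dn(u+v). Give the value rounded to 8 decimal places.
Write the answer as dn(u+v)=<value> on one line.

dn(u+v)=0.65586561

sn u = 0.6211404540095552, cn u = 0.7836992639991463, dn u = 0.8816645635289532
sn v = -0.9387715910488785, cn v = -0.3445401280541313, dn v = 0.7009818164605183
m = k² = 0.577134973636
D = 1 − m·sn²u·sn²v = 0.8037648054344273
dn(u+v) = (dn u·dn v − m·sn u·sn v·cn u·cn v)/D = 0.5271616917731249/0.8037648054344273 = 0.6558656067158838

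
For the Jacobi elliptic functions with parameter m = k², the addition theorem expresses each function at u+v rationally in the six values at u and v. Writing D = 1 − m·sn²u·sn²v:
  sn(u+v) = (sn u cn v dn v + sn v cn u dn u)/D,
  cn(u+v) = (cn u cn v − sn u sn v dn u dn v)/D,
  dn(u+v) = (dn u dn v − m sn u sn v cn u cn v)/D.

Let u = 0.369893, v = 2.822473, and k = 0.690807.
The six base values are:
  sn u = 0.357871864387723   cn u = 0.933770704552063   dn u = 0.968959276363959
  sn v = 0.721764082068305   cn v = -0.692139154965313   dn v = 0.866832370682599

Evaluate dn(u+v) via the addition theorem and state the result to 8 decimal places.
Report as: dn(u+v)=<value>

dn(u+v)=0.94983240

m = k² = 0.477214311249
D = 1 − m·sn²u·sn²v = 0.9681610231656466
dn(u+v) = (dn u·dn v − m·sn u·sn v·cn u·cn v)/D = 0.9195907038660539/0.9681610231656466 = 0.9498323955029921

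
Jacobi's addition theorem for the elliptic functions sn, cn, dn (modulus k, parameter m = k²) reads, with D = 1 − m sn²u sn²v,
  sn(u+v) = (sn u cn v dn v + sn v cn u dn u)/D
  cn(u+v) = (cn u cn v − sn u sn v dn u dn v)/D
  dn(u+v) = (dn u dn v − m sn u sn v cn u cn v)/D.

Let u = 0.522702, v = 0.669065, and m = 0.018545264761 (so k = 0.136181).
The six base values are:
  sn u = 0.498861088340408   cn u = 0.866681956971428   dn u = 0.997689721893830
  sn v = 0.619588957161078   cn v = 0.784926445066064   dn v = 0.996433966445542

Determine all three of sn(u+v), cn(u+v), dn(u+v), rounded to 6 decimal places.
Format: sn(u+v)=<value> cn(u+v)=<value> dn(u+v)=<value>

m = k² = 0.018545264761
D = 1 − m·sn²u·sn²v = 0.9982282614482574
sn(u+v) = (sn u·cn v·dn v + sn v·cn u·dn u)/D = 0.9259188931249195/0.9982282614482574 = 0.927562290995018
cn(u+v) = (cn u·cn v − sn u·sn v·dn u·dn v)/D = 0.3730065218040222/0.9982282614482574 = 0.3736685648058631
dn(u+v) = (dn u·dn v − m·sn u·sn v·cn u·cn v)/D = 0.9902324616315005/0.9982282614482574 = 0.9919900085726322

sn(u+v)=0.927562 cn(u+v)=0.373669 dn(u+v)=0.991990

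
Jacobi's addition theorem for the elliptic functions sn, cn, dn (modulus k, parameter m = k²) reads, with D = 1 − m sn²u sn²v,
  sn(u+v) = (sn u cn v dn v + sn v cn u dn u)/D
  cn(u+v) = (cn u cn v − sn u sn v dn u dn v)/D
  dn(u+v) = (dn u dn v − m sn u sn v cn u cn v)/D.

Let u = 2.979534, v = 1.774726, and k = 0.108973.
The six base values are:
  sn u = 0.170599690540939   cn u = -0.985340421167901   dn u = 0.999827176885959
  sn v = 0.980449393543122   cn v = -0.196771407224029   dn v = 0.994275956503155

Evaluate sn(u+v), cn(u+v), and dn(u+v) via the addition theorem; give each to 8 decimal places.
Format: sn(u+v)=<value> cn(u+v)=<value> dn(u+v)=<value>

sn(u+v)=-0.99961856 cn(u+v)=0.02761780 dn(u+v)=0.99404927

m = k² = 0.011875114729
D = 1 − m·sn²u·sn²v = 0.9996677655550038
sn(u+v) = (sn u·cn v·dn v + sn v·cn u·dn u)/D = -0.9992864479880289/0.9996677655550038 = -0.9996185557040911
cn(u+v) = (cn u·cn v − sn u·sn v·dn u·dn v)/D = 0.02760862831077384/0.9996677655550038 = 0.02761780389652341
dn(u+v) = (dn u·dn v − m·sn u·sn v·cn u·cn v)/D = 0.9937190084417512/0.9996677655550038 = 0.994049265847889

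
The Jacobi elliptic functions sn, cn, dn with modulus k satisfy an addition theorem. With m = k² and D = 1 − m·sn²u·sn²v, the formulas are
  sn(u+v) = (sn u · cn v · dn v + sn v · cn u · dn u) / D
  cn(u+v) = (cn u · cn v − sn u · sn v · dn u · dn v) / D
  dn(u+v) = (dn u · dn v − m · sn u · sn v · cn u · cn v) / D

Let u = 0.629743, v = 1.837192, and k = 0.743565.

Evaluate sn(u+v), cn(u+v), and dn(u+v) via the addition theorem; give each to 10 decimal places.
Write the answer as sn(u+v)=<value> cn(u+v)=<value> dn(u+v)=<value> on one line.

sn(u+v)=0.9253403640 cn(u+v)=-0.3791374564 dn(u+v)=0.7256626100

sn u = 0.5717582040170877, cn u = 0.8204221816474457, dn u = 0.9051278914861944
sn v = 0.999069715520857, cn v = 0.0431242800412229, dn v = 0.6694320729025997
m = k² = 0.552888909225
D = 1 − m·sn²u·sn²v = 0.8195926292711512
sn(u+v) = (sn u·cn v·dn v + sn v·cn u·dn u)/D = 0.7584021418641909/0.8195926292711512 = 0.9253403639544978
cn(u+v) = (cn u·cn v − sn u·sn v·dn u·dn v)/D = -0.310738264736428/0.8195926292711512 = -0.3791374563882571
dn(u+v) = (dn u·dn v − m·sn u·sn v·cn u·cn v)/D = 0.5947477265211847/0.8195926292711512 = 0.7256626100335761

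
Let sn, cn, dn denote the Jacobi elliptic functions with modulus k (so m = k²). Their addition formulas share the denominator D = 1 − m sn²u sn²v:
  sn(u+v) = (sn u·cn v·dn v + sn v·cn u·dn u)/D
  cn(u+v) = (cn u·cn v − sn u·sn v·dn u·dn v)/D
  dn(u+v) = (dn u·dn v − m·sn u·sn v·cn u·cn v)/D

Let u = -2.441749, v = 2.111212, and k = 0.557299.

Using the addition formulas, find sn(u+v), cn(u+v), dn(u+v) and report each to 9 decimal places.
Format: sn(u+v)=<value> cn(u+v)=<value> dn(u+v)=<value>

sn(u+v)=-0.322823230 cn(u+v)=0.946459276 dn(u+v)=0.983683246

sn u = -0.817186405397516, cn u = -0.5763734716600745, dn u = 0.89027816126152
sn v = 0.9469325095224365, cn v = -0.321432453883457, dn v = 0.8494155692138123
m = k² = 0.310582175401
D = 1 − m·sn²u·sn²v = 0.8140240236606935
sn(u+v) = (sn u·cn v·dn v + sn v·cn u·dn u)/D = -0.2627858648442573/0.8140240236606935 = -0.3228232302807236
cn(u+v) = (cn u·cn v − sn u·sn v·dn u·dn v)/D = 0.7704405884523485/0.8140240236606935 = 0.9464592764567945
dn(u+v) = (dn u·dn v − m·sn u·sn v·cn u·cn v)/D = 0.8007417940990189/0.8140240236606935 = 0.9836832462241791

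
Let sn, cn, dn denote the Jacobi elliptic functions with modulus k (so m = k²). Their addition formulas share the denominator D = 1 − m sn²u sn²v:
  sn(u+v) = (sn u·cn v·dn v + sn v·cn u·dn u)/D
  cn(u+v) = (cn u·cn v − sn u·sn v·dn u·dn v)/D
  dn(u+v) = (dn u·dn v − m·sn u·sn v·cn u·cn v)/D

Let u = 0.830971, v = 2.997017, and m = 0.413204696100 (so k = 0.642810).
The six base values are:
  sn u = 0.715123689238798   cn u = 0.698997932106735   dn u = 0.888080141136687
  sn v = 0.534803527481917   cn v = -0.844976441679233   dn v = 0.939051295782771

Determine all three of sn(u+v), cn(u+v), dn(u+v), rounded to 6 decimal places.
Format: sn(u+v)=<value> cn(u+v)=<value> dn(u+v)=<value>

sn(u+v)=-0.250591 cn(u+v)=-0.968093 dn(u+v)=0.986941

m = k² = 0.4132046961
D = 1 − m·sn²u·sn²v = 0.9395611622144789
sn(u+v) = (sn u·cn v·dn v + sn v·cn u·dn u)/D = -0.2354456995504627/0.9395611622144789 = -0.2505911366063002
cn(u+v) = (cn u·cn v − sn u·sn v·dn u·dn v)/D = -0.9095825966370594/0.9395611622144789 = -0.9680930132246398
dn(u+v) = (dn u·dn v − m·sn u·sn v·cn u·cn v)/D = 0.9272913827369178/0.9395611622144789 = 0.9869409465067266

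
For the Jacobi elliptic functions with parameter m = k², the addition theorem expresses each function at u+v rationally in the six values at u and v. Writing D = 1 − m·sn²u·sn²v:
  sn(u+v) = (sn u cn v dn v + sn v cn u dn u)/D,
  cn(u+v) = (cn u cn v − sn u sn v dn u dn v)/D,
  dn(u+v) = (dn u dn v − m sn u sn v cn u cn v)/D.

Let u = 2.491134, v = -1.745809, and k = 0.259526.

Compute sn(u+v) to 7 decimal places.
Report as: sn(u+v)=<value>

sn(u+v)=0.6751525

sn u = 0.6456680468411383, cn u = -0.7636182117317198, dn u = 0.9858605804947157
sn v = -0.989865216059435, cn v = -0.1420100490655789, dn v = 0.9664391178246214
m = k² = 0.067353744676
D = 1 − m·sn²u·sn²v = 0.9724873475703314
sn(u+v) = (sn u·cn v·dn v + sn v·cn u·dn u)/D = 0.6565773059815346/0.9724873475703314 = 0.6751525432407235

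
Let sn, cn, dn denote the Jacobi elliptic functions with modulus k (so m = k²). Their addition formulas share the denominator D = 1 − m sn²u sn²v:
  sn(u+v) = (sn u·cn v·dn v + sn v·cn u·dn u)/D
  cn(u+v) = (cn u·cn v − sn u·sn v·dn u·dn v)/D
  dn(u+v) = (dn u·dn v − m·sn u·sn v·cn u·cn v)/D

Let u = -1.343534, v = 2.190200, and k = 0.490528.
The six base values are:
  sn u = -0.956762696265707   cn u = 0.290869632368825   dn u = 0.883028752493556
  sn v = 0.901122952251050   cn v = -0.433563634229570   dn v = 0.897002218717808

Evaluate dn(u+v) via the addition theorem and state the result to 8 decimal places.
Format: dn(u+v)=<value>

m = k² = 0.240617718784
D = 1 − m·sn²u·sn²v = 0.8211437271262849
dn(u+v) = (dn u·dn v − m·sn u·sn v·cn u·cn v)/D = 0.7659169803305754/0.8211437271262849 = 0.93274411656412

dn(u+v)=0.93274412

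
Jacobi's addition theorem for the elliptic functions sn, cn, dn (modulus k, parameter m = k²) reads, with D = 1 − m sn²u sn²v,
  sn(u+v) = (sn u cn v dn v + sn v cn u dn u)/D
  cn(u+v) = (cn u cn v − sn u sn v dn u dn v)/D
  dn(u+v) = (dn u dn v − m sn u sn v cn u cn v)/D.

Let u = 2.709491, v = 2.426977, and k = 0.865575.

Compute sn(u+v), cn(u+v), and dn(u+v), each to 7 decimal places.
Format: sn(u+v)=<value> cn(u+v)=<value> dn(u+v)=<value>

sn u = 0.9587509481216159, cn u = -0.2842474616877037, dn u = 0.5579555261245856
sn v = 0.9905761099307128, cn v = -0.1369633908551348, dn v = 0.5146207503748808
m = k² = 0.749220080625
D = 1 − m·sn²u·sn²v = 0.324233402521088
sn(u+v) = (sn u·cn v·dn v + sn v·cn u·dn u)/D = -0.2246796336071316/0.324233402521088 = -0.6929564685813595
cn(u+v) = (cn u·cn v − sn u·sn v·dn u·dn v)/D = -0.2337656124252816/0.324233402521088 = -0.7209794259555894
dn(u+v) = (dn u·dn v − m·sn u·sn v·cn u·cn v)/D = 0.2594339358169073/0.324233402521088 = 0.8001456167059588

sn(u+v)=-0.6929565 cn(u+v)=-0.7209794 dn(u+v)=0.8001456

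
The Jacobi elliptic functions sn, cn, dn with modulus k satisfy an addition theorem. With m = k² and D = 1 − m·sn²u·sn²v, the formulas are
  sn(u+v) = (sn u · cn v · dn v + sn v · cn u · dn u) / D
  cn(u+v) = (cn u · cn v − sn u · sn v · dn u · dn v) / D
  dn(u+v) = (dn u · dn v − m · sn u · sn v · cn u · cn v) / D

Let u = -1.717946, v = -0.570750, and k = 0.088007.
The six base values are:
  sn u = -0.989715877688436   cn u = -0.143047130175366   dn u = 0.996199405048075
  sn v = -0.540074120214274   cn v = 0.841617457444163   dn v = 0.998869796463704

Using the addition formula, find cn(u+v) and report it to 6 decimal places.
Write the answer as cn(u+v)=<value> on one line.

m = k² = 0.007745232049
D = 1 − m·sn²u·sn²v = 0.9977870976872806
cn(u+v) = (cn u·cn v − sn u·sn v·dn u·dn v)/D = -0.6522775798268226/0.9977870976872806 = -0.653724207637785

cn(u+v)=-0.653724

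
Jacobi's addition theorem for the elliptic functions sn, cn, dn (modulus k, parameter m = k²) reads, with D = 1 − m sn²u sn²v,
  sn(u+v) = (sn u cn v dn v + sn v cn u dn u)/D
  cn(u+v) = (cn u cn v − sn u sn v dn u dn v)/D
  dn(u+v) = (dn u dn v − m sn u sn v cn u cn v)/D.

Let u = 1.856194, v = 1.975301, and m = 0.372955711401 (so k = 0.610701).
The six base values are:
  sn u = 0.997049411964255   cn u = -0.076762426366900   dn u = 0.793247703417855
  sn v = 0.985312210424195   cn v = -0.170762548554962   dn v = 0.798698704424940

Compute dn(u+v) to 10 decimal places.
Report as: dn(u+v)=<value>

dn(u+v)=0.9823608469

m = k² = 0.372955711401
D = 1 − m·sn²u·sn²v = 0.6400531682609996
dn(u+v) = (dn u·dn v − m·sn u·sn v·cn u·cn v)/D = 0.6287631724109366/0.6400531682609996 = 0.9823608468641168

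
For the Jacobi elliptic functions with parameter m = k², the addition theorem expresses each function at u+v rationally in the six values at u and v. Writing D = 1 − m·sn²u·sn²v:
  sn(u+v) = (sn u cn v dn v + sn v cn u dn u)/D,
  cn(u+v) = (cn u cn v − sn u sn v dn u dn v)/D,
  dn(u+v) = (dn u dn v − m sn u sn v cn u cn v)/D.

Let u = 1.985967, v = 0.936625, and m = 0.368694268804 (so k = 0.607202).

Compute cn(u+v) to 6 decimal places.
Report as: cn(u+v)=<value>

cn(u+v)=-0.837283

sn u = 0.9833058041885713, cn u = -0.1819606975395157, dn u = 0.8021926739567726
sn v = 0.7799149765411155, cn v = 0.6258854762389612, dn v = 0.8807583701260448
m = k² = 0.368694268804
D = 1 − m·sn²u·sn²v = 0.7831606422472913
cn(u+v) = (cn u·cn v − sn u·sn v·dn u·dn v)/D = -0.6557268956336066/0.7831606422472913 = -0.8372827492351867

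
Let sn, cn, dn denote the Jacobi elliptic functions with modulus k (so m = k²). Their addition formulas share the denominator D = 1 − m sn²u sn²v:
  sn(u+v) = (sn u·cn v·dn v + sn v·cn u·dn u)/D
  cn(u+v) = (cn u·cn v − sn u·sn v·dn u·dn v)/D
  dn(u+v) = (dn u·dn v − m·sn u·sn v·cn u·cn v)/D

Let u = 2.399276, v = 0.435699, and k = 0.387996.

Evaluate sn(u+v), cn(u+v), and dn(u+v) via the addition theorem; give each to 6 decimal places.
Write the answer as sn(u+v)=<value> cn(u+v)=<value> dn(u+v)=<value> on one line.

sn(u+v)=0.420547 cn(u+v)=-0.907271 dn(u+v)=0.986598

sn u = 0.7562164094345261, cn u = -0.6543215892066784, dn u = 0.9559870254126879
sn v = 0.4202343558646231, cn v = 0.9074156082804865, dn v = 0.9866179312963646
m = k² = 0.150540896016
D = 1 − m·sn²u·sn²v = 0.9847969823240191
sn(u+v) = (sn u·cn v·dn v + sn v·cn u·dn u)/D = 0.4141535293221913/0.9847969823240191 = 0.4205471145380967
cn(u+v) = (cn u·cn v − sn u·sn v·dn u·dn v)/D = -0.893477448257351/0.9847969823240191 = -0.9072707007578725
dn(u+v) = (dn u·dn v − m·sn u·sn v·cn u·cn v)/D = 0.9715986045331417/0.9847969823240191 = 0.9865978693804173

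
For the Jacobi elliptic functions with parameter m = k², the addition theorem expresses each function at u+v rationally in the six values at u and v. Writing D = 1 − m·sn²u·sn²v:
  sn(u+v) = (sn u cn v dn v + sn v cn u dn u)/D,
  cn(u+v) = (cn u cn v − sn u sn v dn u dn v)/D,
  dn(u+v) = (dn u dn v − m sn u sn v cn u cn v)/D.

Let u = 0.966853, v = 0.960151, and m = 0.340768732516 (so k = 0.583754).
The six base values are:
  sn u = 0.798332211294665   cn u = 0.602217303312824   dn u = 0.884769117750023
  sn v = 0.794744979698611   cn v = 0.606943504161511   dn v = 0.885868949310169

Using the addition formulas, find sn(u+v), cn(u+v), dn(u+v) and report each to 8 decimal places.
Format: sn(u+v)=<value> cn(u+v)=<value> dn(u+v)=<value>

sn(u+v)=0.98826785 cn(u+v)=-0.15273064 dn(u+v)=0.81681103

m = k² = 0.340768732516
D = 1 − m·sn²u·sn²v = 0.8628225799593358
sn(u+v) = (sn u·cn v·dn v + sn v·cn u·dn u)/D = 0.8526998200991826/0.8628225799593358 = 0.9882678547186024
cn(u+v) = (cn u·cn v − sn u·sn v·dn u·dn v)/D = -0.1317794418356142/0.8628225799593358 = -0.1527306365137371
dn(u+v) = (dn u·dn v − m·sn u·sn v·cn u·cn v)/D = 0.7047630006657377/0.8628225799593358 = 0.816811030488971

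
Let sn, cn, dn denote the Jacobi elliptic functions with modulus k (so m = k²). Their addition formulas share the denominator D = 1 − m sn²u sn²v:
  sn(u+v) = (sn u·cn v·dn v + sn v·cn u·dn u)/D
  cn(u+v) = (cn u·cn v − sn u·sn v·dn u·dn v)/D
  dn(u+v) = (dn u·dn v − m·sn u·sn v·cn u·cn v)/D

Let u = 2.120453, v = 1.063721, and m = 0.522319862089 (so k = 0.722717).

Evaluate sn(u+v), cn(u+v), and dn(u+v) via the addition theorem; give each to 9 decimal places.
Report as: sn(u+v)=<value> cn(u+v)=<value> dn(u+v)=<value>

sn u = 0.9853111239761064, cn u = -0.1707688173202062, dn u = 0.7020769359318811
sn v = 0.8309242617364076, cn v = 0.5563855419201742, dn v = 0.799607415407071
m = k² = 0.522319862089
D = 1 − m·sn²u·sn²v = 0.6498886479843813
sn(u+v) = (sn u·cn v·dn v + sn v·cn u·dn u)/D = 0.3387331947889113/0.6498886479843813 = 0.5212172821290025
cn(u+v) = (cn u·cn v − sn u·sn v·dn u·dn v)/D = -0.5546305775262167/0.6498886479843813 = -0.8534240123233326
dn(u+v) = (dn u·dn v − m·sn u·sn v·cn u·cn v)/D = 0.6020167615778534/0.6498886479843813 = 0.9263383249499714

sn(u+v)=0.521217282 cn(u+v)=-0.853424012 dn(u+v)=0.926338325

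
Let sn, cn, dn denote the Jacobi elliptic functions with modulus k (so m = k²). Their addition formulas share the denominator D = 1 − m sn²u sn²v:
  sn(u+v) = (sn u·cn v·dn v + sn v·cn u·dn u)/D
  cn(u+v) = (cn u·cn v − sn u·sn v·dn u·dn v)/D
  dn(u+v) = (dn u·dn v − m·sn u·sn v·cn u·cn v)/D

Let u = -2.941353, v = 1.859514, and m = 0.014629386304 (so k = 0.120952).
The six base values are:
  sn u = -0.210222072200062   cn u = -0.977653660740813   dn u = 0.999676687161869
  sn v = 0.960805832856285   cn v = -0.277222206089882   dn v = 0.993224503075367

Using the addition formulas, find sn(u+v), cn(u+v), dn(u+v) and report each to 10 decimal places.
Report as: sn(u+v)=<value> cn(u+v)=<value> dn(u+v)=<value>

m = k² = 0.014629386304
D = 1 − m·sn²u·sn²v = 0.9994031653959498
sn(u+v) = (sn u·cn v·dn v + sn v·cn u·dn u)/D = -0.8811482778995966/0.9994031653959498 = -0.8816744917457788
cn(u+v) = (cn u·cn v − sn u·sn v·dn u·dn v)/D = 0.4715765042472107/0.9994031653959498 = 0.4718581255047142
dn(u+v) = (dn u·dn v − m·sn u·sn v·cn u·cn v)/D = 0.9937042343788437/0.9994031653959498 = 0.9942976656324194

sn(u+v)=-0.8816744917 cn(u+v)=0.4718581255 dn(u+v)=0.9942976656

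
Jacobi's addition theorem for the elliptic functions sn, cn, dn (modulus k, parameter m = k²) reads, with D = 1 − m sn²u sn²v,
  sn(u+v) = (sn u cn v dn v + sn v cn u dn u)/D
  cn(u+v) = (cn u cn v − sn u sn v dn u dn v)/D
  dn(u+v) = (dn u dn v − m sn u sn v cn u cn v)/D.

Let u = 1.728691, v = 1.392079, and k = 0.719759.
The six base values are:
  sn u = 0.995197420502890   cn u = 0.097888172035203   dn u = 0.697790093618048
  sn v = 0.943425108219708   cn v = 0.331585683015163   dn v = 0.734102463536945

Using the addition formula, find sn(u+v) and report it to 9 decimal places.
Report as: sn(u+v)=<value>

m = k² = 0.518053018081
D = 1 − m·sn²u·sn²v = 0.543324669034037
sn(u+v) = (sn u·cn v·dn v + sn v·cn u·dn u)/D = 0.3066898594194239/0.543324669034037 = 0.5644688653005209

sn(u+v)=0.564468865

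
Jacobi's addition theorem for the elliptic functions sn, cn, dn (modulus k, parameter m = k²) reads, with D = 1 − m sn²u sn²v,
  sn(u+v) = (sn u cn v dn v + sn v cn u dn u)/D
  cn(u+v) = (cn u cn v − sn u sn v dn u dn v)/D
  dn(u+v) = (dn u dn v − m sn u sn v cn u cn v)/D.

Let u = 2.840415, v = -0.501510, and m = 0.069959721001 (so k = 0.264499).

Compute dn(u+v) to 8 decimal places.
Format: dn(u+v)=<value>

dn(u+v)=0.97993311

sn u = 0.3502839349157422, cn u = -0.9366435634433966, dn u = 0.99569876153988
sn v = -0.4795242390624398, cn v = 0.8775286343770145, dn v = 0.9919239976855336
m = k² = 0.069959721001
D = 1 − m·sn²u·sn²v = 0.9980261704886679
dn(u+v) = (dn u·dn v − m·sn u·sn v·cn u·cn v)/D = 0.9779988888648023/0.9980261704886679 = 0.97993310975597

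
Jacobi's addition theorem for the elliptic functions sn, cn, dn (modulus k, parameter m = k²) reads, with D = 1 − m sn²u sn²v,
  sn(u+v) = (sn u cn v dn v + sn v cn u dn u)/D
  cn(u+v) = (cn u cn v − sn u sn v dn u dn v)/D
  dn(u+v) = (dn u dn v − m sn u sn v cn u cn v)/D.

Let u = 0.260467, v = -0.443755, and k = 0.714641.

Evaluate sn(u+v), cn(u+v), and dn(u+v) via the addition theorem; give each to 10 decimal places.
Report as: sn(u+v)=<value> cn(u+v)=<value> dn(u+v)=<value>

sn(u+v)=-0.1817519952 cn(u+v)=0.9833444016 dn(u+v)=0.9915287470

sn u = 0.2561000938715653, cn u = 0.9666502686695822, dn u = 0.9831092594748856
sn v = -0.4228922421297315, cn v = 0.9061799774583902, dn v = 0.9532394284028612
m = k² = 0.510711758881
D = 1 − m·sn²u·sn²v = 0.9940096145337076
sn(u+v) = (sn u·cn v·dn v + sn v·cn u·dn u)/D = -0.180663230669107/0.9940096145337076 = -0.1817519951794999
cn(u+v) = (cn u·cn v − sn u·sn v·dn u·dn v)/D = 0.9774537896338891/0.9940096145337076 = 0.9833444016458685
dn(u+v) = (dn u·dn v − m·sn u·sn v·cn u·cn v)/D = 0.9855891076183059/0.9940096145337076 = 0.9915287470138286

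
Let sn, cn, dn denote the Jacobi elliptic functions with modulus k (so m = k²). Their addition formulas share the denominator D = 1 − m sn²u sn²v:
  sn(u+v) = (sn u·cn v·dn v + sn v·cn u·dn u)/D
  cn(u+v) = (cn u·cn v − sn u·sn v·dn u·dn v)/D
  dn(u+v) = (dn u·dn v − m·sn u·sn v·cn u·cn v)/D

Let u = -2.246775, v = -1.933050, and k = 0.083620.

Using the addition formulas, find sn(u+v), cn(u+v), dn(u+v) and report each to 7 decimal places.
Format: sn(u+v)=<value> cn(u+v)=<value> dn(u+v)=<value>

sn u = -0.7830834156051877, cn u = -0.6219166859026319, dn u = 0.997853787707627
sn v = -0.9364976766804363, cn v = -0.3506737822708522, dn v = 0.9969290616522823
m = k² = 0.0069923044
D = 1 − m·sn²u·sn²v = 0.9962394636770446
sn(u+v) = (sn u·cn v·dn v + sn v·cn u·dn u)/D = 0.8549370494540635/0.9962394636770446 = 0.8581642071260212
cn(u+v) = (cn u·cn v − sn u·sn v·dn u·dn v)/D = -0.511444728644558/0.9962394636770446 = -0.5133752950890483
dn(u+v) = (dn u·dn v − m·sn u·sn v·cn u·cn v)/D = 0.9936711087303712/0.9962394636770446 = 0.9974219502034242

sn(u+v)=0.8581642 cn(u+v)=-0.5133753 dn(u+v)=0.9974220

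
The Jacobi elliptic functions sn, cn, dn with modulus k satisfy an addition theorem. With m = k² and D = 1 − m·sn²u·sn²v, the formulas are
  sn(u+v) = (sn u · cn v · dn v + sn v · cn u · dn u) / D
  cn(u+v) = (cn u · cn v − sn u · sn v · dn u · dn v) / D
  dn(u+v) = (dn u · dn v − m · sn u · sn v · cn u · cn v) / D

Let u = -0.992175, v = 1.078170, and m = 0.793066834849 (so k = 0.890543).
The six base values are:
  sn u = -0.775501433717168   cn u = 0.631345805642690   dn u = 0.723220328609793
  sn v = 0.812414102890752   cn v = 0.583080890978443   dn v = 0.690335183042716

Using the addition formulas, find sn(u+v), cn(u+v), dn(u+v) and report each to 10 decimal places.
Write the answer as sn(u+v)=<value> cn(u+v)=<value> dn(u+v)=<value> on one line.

sn(u+v)=0.0858054490 cn(u+v)=0.9963119115 dn(u+v)=0.9970762187

m = k² = 0.793066834849
D = 1 − m·sn²u·sn²v = 0.6852034918733313
sn(u+v) = (sn u·cn v·dn v + sn v·cn u·dn u)/D = 0.05879419325894969/0.6852034918733313 = 0.08580544897430055
cn(u+v) = (cn u·cn v − sn u·sn v·dn u·dn v)/D = 0.6826764007305626/0.6852034918733313 = 0.996311911464637
dn(u+v) = (dn u·dn v − m·sn u·sn v·cn u·cn v)/D = 0.6832001067146534/0.6852034918733313 = 0.9970762186964332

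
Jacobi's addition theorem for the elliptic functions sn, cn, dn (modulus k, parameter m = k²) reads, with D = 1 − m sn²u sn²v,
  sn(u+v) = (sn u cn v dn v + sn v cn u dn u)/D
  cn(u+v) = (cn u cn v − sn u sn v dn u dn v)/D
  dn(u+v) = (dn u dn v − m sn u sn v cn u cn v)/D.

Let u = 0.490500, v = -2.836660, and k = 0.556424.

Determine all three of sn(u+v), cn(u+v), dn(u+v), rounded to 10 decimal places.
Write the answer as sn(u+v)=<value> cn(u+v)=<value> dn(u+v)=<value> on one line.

sn(u+v)=-0.8624598738 cn(u+v)=-0.5061254450 dn(u+v)=0.8773268209

sn u = 0.4659555851607185, cn u = 0.8848081106418116, dn u = 0.9658051836579656
sn v = -0.5580166986053988, cn v = -0.8298297199290536, dn v = 0.9505753774983345
m = k² = 0.309607667776
D = 1 − m·sn²u·sn²v = 0.9790687510951986
sn(u+v) = (sn u·cn v·dn v + sn v·cn u·dn u)/D = -0.8444075115420346/0.9790687510951986 = -0.8624598738316076
cn(u+v) = (cn u·cn v − sn u·sn v·dn u·dn v)/D = -0.4955316072890817/0.9790687510951986 = -0.5061254449544772
dn(u+v) = (dn u·dn v − m·sn u·sn v·cn u·cn v)/D = 0.8589632748613866/0.9790687510951986 = 0.877326820920941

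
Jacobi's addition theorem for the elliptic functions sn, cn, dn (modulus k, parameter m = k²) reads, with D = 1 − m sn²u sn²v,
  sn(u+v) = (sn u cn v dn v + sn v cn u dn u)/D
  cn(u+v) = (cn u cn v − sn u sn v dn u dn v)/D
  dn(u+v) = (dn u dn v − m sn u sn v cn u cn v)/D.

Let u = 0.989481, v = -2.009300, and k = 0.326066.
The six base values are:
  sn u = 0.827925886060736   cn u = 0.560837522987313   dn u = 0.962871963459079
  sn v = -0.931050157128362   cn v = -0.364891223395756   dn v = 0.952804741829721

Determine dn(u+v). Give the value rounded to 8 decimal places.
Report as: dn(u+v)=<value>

dn(u+v)=0.96139257

m = k² = 0.106319036356
D = 1 − m·sn²u·sn²v = 0.9368257477533316
dn(u+v) = (dn u·dn v − m·sn u·sn v·cn u·cn v)/D = 0.9006573125087012/0.9368257477533316 = 0.9613925691822962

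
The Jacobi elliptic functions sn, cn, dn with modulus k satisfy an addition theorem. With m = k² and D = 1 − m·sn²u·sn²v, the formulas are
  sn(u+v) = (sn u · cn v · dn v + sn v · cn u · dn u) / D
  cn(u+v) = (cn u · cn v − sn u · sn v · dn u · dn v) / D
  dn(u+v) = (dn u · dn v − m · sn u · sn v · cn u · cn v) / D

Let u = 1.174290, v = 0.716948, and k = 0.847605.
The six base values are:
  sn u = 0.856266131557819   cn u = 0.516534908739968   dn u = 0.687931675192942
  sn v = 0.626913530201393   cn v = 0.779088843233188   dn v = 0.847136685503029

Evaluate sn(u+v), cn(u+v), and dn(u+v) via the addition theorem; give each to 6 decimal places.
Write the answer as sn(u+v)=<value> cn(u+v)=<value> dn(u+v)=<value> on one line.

m = k² = 0.718434236025
D = 1 − m·sn²u·sn²v = 0.7929764084265219
sn(u+v) = (sn u·cn v·dn v + sn v·cn u·dn u)/D = 0.7878990515591266/0.7929764084265219 = 0.9935970896316195
cn(u+v) = (cn u·cn v − sn u·sn v·dn u·dn v)/D = 0.08959167859380047/0.7929764084265219 = 0.112981518292044
dn(u+v) = (dn u·dn v − m·sn u·sn v·cn u·cn v)/D = 0.4275727398413775/0.7929764084265219 = 0.5391998239768528

sn(u+v)=0.993597 cn(u+v)=0.112982 dn(u+v)=0.539200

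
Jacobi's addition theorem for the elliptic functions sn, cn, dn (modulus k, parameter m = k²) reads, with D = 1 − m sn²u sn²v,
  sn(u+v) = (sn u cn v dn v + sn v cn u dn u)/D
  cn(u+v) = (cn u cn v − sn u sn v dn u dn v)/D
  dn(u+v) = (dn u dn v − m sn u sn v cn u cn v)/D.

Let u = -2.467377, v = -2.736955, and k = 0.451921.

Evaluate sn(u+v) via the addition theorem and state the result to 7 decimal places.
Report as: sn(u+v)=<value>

sn(u+v)=0.9809092

sn u = -0.7431543584511147, cn u = -0.6691200187672703, dn u = 0.9419165311930856
sn v = -0.5481718528335584, cn v = -0.8363657212972227, dn v = 0.9688290163058239
m = k² = 0.204232590241
D = 1 − m·sn²u·sn²v = 0.9661064883539088
sn(u+v) = (sn u·cn v·dn v + sn v·cn u·dn u)/D = 0.9476627071587741/0.9661064883539088 = 0.9809091633091504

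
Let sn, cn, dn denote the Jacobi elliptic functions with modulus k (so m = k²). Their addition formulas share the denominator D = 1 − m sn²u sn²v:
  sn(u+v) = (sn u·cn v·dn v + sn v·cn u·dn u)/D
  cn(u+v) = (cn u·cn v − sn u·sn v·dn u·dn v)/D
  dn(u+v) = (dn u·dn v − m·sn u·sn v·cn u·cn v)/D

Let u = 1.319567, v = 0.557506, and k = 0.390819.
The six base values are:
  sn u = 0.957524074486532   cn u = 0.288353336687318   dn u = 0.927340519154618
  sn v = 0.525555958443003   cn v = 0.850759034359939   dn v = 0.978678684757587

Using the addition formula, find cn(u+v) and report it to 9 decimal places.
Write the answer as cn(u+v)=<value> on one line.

m = k² = 0.152739490761
D = 1 − m·sn²u·sn²v = 0.9613198035819615
cn(u+v) = (cn u·cn v − sn u·sn v·dn u·dn v)/D = -0.2113986926796717/0.9613198035819615 = -0.2199046476437724

cn(u+v)=-0.219904648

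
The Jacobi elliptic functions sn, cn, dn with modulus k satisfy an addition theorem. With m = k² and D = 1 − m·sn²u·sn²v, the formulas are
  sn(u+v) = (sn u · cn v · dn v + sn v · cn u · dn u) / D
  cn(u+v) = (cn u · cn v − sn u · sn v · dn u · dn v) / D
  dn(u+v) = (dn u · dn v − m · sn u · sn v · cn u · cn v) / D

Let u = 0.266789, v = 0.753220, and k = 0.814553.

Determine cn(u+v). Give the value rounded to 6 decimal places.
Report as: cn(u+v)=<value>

cn(u+v)=0.601297

sn u = 0.2616423317043153, cn u = 0.9651649031436696, dn u = 0.9770256938986732
sn v = 0.6529664555352111, cn v = 0.7573868284739201, dn v = 0.8468223834186056
m = k² = 0.663496589809
D = 1 − m·sn²u·sn²v = 0.9806341546723978
cn(u+v) = (cn u·cn v − sn u·sn v·dn u·dn v)/D = 0.5896527348375347/0.9806341546723978 = 0.6012973666356961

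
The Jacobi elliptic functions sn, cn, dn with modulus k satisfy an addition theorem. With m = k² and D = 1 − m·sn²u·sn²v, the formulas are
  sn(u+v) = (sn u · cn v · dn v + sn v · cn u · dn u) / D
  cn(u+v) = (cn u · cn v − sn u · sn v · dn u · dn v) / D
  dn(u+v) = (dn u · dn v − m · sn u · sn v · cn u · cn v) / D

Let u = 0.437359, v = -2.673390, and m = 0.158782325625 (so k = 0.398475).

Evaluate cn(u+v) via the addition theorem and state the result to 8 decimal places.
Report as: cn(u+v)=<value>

sn u = 0.4216198398737384, cn u = 0.9067726896112626, dn u = 0.9857861489705882
sn v = -0.5646438409771111, cn v = -0.8253346792947785, dn v = 0.9743595822115264
m = k² = 0.158782325625
D = 1 − m·sn²u·sn²v = 0.9910010170873641
cn(u+v) = (cn u·cn v − sn u·sn v·dn u·dn v)/D = -0.5197270469006665/0.9910010170873641 = -0.5244465322832748

cn(u+v)=-0.52444653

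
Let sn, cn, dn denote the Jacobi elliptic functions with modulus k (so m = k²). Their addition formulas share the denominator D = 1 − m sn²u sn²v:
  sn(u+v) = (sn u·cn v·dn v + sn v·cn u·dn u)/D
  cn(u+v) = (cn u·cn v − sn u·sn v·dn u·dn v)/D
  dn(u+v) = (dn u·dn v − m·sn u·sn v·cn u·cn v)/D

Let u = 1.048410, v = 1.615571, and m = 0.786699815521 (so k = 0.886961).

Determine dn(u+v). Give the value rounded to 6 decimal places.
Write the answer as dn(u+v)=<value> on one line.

sn u = 0.8007384172223687, cn u = 0.5990141794517186, dn u = 0.7039760143658582
sn v = 0.9562981405262306, cn v = 0.2923933419660471, dn v = 0.5296774428126699
m = k² = 0.786699815521
D = 1 − m·sn²u·sn²v = 0.5387068543561411
dn(u+v) = (dn u·dn v − m·sn u·sn v·cn u·cn v)/D = 0.2673692472255045/0.5387068543561411 = 0.4963167724031699

dn(u+v)=0.496317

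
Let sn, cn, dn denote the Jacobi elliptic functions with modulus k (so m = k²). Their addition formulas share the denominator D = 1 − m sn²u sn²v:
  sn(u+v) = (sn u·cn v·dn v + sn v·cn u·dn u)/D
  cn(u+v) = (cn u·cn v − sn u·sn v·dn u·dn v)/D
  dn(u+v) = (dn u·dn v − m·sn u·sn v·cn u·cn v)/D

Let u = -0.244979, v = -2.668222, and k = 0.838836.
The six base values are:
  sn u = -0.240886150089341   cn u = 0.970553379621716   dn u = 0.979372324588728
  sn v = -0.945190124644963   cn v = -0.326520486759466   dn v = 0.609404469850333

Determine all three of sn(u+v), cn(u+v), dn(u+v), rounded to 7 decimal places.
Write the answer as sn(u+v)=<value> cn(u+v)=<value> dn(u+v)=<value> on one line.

m = k² = 0.703645834896
D = 1 − m·sn²u·sn²v = 0.9635232502622375
sn(u+v) = (sn u·cn v·dn v + sn v·cn u·dn u)/D = -0.8505022583016043/0.9635232502622375 = -0.8827002960957374
cn(u+v) = (cn u·cn v − sn u·sn v·dn u·dn v)/D = -0.4527946139474026/0.9635232502622375 = -0.4699363651309584
dn(u+v) = (dn u·dn v − m·sn u·sn v·cn u·cn v)/D = 0.647604787076279/0.9635232502622375 = 0.6721215984150081

sn(u+v)=-0.8827003 cn(u+v)=-0.4699364 dn(u+v)=0.6721216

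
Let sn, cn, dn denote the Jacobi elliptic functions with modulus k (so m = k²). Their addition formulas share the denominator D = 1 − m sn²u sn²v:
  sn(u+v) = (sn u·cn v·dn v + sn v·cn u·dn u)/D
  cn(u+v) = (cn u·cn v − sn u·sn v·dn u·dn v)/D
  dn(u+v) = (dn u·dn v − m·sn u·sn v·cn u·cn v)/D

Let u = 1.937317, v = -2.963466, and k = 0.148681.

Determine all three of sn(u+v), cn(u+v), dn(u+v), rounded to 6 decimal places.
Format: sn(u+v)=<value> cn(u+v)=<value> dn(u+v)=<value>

sn(u+v)=-0.853637 cn(u+v)=0.520869 dn(u+v)=0.991913

sn u = 0.9380225133548862, cn u = -0.3465743274384044, dn u = 0.9902268426434119
sn v = -0.194434145179288, cn v = -0.9809155739350862, dn v = 0.9995820572596792
m = k² = 0.022106039761
D = 1 − m·sn²u·sn²v = 0.9992646695662046
sn(u+v) = (sn u·cn v·dn v + sn v·cn u·dn u)/D = -0.8530090239470325/0.9992646695662046 = -0.8536367290132814
cn(u+v) = (cn u·cn v − sn u·sn v·dn u·dn v)/D = 0.5204858162411221/0.9992646695662046 = 0.5208688269415876
dn(u+v) = (dn u·dn v − m·sn u·sn v·cn u·cn v)/D = 0.9911836288184687/0.9992646695662046 = 0.9919130126443437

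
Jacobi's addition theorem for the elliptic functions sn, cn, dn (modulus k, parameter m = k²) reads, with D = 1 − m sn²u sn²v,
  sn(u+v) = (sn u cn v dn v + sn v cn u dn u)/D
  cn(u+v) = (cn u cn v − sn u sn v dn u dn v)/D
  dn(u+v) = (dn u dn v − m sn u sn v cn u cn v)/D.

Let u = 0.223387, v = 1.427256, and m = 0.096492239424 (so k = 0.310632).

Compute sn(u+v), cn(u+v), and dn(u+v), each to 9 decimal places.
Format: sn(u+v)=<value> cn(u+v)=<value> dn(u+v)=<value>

sn(u+v)=0.999286295 cn(u+v)=-0.037774326 dn(u+v)=0.950602675

sn u = 0.2213606840674933, cn u = 0.9751920054784962, dn u = 0.9976331124020525
sn v = 0.984787789656341, cn v = 0.1737613574526232, dn v = 0.9520615272462862
m = k² = 0.096492239424
D = 1 − m·sn²u·sn²v = 0.9954145847337517
sn(u+v) = (sn u·cn v·dn v + sn v·cn u·dn u)/D = 0.9947041528162634/0.9954145847337517 = 0.9992862954507761
cn(u+v) = (cn u·cn v − sn u·sn v·dn u·dn v)/D = -0.03760111528594611/0.9954145847337517 = -0.0377743262582429
dn(u+v) = (dn u·dn v − m·sn u·sn v·cn u·cn v)/D = 0.9462437667770309/0.9954145847337517 = 0.9506026747941685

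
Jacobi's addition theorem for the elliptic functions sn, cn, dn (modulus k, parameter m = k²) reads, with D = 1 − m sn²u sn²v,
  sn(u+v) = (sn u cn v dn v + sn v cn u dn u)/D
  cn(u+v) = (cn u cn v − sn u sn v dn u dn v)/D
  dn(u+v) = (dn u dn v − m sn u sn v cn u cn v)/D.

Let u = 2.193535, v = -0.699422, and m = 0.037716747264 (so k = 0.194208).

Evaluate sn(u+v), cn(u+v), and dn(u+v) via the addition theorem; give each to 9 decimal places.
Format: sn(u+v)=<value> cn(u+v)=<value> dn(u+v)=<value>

sn(u+v)=0.995946083 cn(u+v)=0.089952213 dn(u+v)=0.981115913

sn u = 0.8268431205694458, cn u = -0.5624326217130199, dn u = 0.9870229017202078
sn v = -0.6422830184025199, cn v = 0.7664675624393692, dn v = 0.9921899039289312
m = k² = 0.037716747264
D = 1 − m·sn²u·sn²v = 0.9893626525311744
sn(u+v) = (sn u·cn v·dn v + sn v·cn u·dn u)/D = 0.9853518579859296/0.9893626525311744 = 0.995946082525974
cn(u+v) = (cn u·cn v − sn u·sn v·dn u·dn v)/D = 0.08899536048130704/0.9893626525311744 = 0.0899522134311643
dn(u+v) = (dn u·dn v − m·sn u·sn v·cn u·cn v)/D = 0.9706794417780397/0.9893626525311744 = 0.9811159126480712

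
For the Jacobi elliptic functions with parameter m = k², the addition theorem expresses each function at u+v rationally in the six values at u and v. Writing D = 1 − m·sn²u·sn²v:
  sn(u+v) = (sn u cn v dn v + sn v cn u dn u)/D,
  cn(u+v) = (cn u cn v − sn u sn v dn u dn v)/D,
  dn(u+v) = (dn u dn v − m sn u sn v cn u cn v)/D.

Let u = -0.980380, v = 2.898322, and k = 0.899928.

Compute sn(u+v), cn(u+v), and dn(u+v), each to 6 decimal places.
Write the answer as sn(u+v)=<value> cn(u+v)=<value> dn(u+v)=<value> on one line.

sn u = -0.7687170660167732, cn u = 0.6395889870960599, dn u = 0.7220987325793141
sn v = 0.9601088726753617, cn v = -0.2796264519140599, dn v = 0.503442283969097
m = k² = 0.809870405184
D = 1 − m·sn²u·sn²v = 0.5588466912281504
sn(u+v) = (sn u·cn v·dn v + sn v·cn u·dn u)/D = 0.5516395677963057/0.5588466912281504 = 0.9871035768038529
cn(u+v) = (cn u·cn v − sn u·sn v·dn u·dn v)/D = 0.08946178814531267/0.5588466912281504 = 0.1600828805995197
dn(u+v) = (dn u·dn v − m·sn u·sn v·cn u·cn v)/D = 0.256634036070668/0.5588466912281504 = 0.4592208204841936

sn(u+v)=0.987104 cn(u+v)=0.160083 dn(u+v)=0.459221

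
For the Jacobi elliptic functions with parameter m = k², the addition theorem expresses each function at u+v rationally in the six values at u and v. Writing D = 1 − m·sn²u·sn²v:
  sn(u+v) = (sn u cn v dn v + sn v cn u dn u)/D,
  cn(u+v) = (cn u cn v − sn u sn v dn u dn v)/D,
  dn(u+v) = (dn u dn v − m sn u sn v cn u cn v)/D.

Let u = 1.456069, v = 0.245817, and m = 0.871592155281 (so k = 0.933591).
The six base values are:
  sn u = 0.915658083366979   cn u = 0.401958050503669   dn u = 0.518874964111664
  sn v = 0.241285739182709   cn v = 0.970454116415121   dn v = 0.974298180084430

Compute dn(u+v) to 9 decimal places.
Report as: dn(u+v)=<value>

m = k² = 0.871592155281
D = 1 − m·sn²u·sn²v = 0.9574555132417697
dn(u+v) = (dn u·dn v − m·sn u·sn v·cn u·cn v)/D = 0.4304226590308771/0.9574555132417697 = 0.4495484678693263

dn(u+v)=0.449548468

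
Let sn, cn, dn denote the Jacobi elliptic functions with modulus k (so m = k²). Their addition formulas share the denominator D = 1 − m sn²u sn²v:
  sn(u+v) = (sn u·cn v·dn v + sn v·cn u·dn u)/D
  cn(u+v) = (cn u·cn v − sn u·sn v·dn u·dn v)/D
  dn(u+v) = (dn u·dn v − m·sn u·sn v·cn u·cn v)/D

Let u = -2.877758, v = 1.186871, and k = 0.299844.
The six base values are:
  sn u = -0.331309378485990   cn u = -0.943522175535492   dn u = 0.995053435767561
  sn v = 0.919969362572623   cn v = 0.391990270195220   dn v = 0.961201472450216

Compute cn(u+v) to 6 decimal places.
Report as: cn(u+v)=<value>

m = k² = 0.089906424336
D = 1 − m·sn²u·sn²v = 0.9916477225191714
cn(u+v) = (cn u·cn v − sn u·sn v·dn u·dn v)/D = -0.07833180121077901/0.9916477225191714 = -0.07899156064392073

cn(u+v)=-0.078992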